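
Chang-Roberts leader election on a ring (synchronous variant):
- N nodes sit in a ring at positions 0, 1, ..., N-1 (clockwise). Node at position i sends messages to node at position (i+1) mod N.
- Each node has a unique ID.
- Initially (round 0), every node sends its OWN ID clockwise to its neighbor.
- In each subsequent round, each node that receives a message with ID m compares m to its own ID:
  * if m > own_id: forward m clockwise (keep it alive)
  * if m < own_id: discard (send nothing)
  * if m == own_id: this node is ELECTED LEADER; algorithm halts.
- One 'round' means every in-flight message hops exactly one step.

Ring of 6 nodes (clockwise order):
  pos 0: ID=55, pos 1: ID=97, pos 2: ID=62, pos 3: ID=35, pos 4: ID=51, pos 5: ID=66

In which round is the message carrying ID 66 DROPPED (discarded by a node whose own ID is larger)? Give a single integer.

Round 1: pos1(id97) recv 55: drop; pos2(id62) recv 97: fwd; pos3(id35) recv 62: fwd; pos4(id51) recv 35: drop; pos5(id66) recv 51: drop; pos0(id55) recv 66: fwd
Round 2: pos3(id35) recv 97: fwd; pos4(id51) recv 62: fwd; pos1(id97) recv 66: drop
Round 3: pos4(id51) recv 97: fwd; pos5(id66) recv 62: drop
Round 4: pos5(id66) recv 97: fwd
Round 5: pos0(id55) recv 97: fwd
Round 6: pos1(id97) recv 97: ELECTED
Message ID 66 originates at pos 5; dropped at pos 1 in round 2

Answer: 2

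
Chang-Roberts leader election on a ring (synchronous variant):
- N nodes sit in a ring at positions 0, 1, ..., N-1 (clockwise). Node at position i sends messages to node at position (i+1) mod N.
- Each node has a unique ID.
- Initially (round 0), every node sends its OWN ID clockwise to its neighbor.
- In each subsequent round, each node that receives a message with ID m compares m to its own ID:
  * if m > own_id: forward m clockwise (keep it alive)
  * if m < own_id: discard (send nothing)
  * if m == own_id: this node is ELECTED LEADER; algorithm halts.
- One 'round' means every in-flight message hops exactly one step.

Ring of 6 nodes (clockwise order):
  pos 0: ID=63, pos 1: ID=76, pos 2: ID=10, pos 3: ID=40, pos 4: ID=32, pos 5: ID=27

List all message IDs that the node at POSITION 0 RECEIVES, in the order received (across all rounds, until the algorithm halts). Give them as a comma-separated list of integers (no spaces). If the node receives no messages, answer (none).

Round 1: pos1(id76) recv 63: drop; pos2(id10) recv 76: fwd; pos3(id40) recv 10: drop; pos4(id32) recv 40: fwd; pos5(id27) recv 32: fwd; pos0(id63) recv 27: drop
Round 2: pos3(id40) recv 76: fwd; pos5(id27) recv 40: fwd; pos0(id63) recv 32: drop
Round 3: pos4(id32) recv 76: fwd; pos0(id63) recv 40: drop
Round 4: pos5(id27) recv 76: fwd
Round 5: pos0(id63) recv 76: fwd
Round 6: pos1(id76) recv 76: ELECTED

Answer: 27,32,40,76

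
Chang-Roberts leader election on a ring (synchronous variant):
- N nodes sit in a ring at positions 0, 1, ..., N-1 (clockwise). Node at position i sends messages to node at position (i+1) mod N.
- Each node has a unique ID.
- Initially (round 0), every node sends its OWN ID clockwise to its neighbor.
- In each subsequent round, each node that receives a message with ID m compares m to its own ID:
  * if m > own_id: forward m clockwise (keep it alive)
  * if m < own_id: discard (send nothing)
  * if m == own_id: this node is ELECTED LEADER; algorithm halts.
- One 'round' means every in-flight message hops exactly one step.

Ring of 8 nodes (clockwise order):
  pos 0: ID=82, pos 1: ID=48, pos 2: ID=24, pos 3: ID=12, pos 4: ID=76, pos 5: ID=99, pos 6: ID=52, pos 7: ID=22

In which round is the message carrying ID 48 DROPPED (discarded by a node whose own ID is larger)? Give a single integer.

Answer: 3

Derivation:
Round 1: pos1(id48) recv 82: fwd; pos2(id24) recv 48: fwd; pos3(id12) recv 24: fwd; pos4(id76) recv 12: drop; pos5(id99) recv 76: drop; pos6(id52) recv 99: fwd; pos7(id22) recv 52: fwd; pos0(id82) recv 22: drop
Round 2: pos2(id24) recv 82: fwd; pos3(id12) recv 48: fwd; pos4(id76) recv 24: drop; pos7(id22) recv 99: fwd; pos0(id82) recv 52: drop
Round 3: pos3(id12) recv 82: fwd; pos4(id76) recv 48: drop; pos0(id82) recv 99: fwd
Round 4: pos4(id76) recv 82: fwd; pos1(id48) recv 99: fwd
Round 5: pos5(id99) recv 82: drop; pos2(id24) recv 99: fwd
Round 6: pos3(id12) recv 99: fwd
Round 7: pos4(id76) recv 99: fwd
Round 8: pos5(id99) recv 99: ELECTED
Message ID 48 originates at pos 1; dropped at pos 4 in round 3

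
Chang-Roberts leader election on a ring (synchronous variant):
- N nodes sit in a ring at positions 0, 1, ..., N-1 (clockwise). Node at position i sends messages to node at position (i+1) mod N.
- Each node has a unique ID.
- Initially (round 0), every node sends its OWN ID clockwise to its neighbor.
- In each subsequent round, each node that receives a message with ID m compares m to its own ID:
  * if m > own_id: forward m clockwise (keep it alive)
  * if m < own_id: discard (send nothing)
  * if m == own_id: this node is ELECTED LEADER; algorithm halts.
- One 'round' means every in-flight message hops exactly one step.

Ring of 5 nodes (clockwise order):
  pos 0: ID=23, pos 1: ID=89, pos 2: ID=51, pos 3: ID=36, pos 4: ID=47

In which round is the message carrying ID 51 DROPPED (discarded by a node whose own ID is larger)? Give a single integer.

Round 1: pos1(id89) recv 23: drop; pos2(id51) recv 89: fwd; pos3(id36) recv 51: fwd; pos4(id47) recv 36: drop; pos0(id23) recv 47: fwd
Round 2: pos3(id36) recv 89: fwd; pos4(id47) recv 51: fwd; pos1(id89) recv 47: drop
Round 3: pos4(id47) recv 89: fwd; pos0(id23) recv 51: fwd
Round 4: pos0(id23) recv 89: fwd; pos1(id89) recv 51: drop
Round 5: pos1(id89) recv 89: ELECTED
Message ID 51 originates at pos 2; dropped at pos 1 in round 4

Answer: 4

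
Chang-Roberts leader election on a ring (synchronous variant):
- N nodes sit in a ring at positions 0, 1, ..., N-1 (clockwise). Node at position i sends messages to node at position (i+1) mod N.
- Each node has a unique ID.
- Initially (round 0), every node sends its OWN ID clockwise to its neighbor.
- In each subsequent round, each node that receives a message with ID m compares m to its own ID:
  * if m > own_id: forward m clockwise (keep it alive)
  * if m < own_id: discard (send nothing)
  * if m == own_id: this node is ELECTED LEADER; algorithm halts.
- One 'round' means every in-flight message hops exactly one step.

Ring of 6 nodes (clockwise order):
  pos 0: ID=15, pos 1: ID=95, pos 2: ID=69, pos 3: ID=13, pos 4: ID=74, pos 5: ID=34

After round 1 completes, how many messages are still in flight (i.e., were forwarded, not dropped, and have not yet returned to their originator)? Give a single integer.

Answer: 4

Derivation:
Round 1: pos1(id95) recv 15: drop; pos2(id69) recv 95: fwd; pos3(id13) recv 69: fwd; pos4(id74) recv 13: drop; pos5(id34) recv 74: fwd; pos0(id15) recv 34: fwd
After round 1: 4 messages still in flight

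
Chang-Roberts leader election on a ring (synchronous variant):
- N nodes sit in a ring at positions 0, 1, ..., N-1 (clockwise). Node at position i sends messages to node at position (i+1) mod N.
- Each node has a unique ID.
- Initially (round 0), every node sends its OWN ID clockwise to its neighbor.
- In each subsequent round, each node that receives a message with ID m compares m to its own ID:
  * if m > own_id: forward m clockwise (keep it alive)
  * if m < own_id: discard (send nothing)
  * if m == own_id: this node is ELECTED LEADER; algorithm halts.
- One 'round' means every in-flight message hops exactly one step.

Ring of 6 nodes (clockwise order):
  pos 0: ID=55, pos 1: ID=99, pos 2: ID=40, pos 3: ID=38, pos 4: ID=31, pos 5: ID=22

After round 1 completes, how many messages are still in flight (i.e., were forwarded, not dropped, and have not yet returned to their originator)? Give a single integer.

Round 1: pos1(id99) recv 55: drop; pos2(id40) recv 99: fwd; pos3(id38) recv 40: fwd; pos4(id31) recv 38: fwd; pos5(id22) recv 31: fwd; pos0(id55) recv 22: drop
After round 1: 4 messages still in flight

Answer: 4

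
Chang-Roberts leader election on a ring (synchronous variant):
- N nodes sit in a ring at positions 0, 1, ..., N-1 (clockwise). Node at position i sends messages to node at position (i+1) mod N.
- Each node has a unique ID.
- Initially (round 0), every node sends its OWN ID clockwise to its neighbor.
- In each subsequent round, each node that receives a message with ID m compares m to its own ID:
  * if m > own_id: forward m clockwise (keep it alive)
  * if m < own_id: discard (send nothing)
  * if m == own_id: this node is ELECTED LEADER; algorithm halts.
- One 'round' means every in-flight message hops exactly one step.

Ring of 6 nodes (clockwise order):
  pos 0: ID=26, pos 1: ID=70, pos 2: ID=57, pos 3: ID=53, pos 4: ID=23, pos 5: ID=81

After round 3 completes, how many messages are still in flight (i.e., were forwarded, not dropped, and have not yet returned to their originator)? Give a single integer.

Answer: 2

Derivation:
Round 1: pos1(id70) recv 26: drop; pos2(id57) recv 70: fwd; pos3(id53) recv 57: fwd; pos4(id23) recv 53: fwd; pos5(id81) recv 23: drop; pos0(id26) recv 81: fwd
Round 2: pos3(id53) recv 70: fwd; pos4(id23) recv 57: fwd; pos5(id81) recv 53: drop; pos1(id70) recv 81: fwd
Round 3: pos4(id23) recv 70: fwd; pos5(id81) recv 57: drop; pos2(id57) recv 81: fwd
After round 3: 2 messages still in flight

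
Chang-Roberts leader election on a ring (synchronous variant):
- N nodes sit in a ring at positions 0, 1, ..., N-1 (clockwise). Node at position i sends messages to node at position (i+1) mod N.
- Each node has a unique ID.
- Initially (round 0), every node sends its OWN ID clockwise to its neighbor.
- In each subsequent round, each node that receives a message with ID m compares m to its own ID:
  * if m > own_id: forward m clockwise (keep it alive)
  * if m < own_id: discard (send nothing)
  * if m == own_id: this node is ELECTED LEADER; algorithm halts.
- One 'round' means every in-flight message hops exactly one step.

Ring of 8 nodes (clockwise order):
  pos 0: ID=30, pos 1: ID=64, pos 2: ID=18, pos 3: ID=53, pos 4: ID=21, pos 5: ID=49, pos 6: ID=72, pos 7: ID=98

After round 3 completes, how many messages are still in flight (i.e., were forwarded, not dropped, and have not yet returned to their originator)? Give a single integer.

Answer: 2

Derivation:
Round 1: pos1(id64) recv 30: drop; pos2(id18) recv 64: fwd; pos3(id53) recv 18: drop; pos4(id21) recv 53: fwd; pos5(id49) recv 21: drop; pos6(id72) recv 49: drop; pos7(id98) recv 72: drop; pos0(id30) recv 98: fwd
Round 2: pos3(id53) recv 64: fwd; pos5(id49) recv 53: fwd; pos1(id64) recv 98: fwd
Round 3: pos4(id21) recv 64: fwd; pos6(id72) recv 53: drop; pos2(id18) recv 98: fwd
After round 3: 2 messages still in flight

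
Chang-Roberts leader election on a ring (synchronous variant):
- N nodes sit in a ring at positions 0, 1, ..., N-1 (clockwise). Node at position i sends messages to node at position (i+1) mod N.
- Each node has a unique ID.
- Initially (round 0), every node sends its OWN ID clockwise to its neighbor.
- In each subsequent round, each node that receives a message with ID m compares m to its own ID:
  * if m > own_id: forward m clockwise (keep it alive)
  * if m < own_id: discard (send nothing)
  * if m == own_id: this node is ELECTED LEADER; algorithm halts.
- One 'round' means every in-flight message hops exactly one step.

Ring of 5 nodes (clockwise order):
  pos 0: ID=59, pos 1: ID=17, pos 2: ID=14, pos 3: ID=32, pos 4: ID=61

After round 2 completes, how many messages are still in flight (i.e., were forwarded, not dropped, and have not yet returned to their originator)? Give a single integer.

Answer: 2

Derivation:
Round 1: pos1(id17) recv 59: fwd; pos2(id14) recv 17: fwd; pos3(id32) recv 14: drop; pos4(id61) recv 32: drop; pos0(id59) recv 61: fwd
Round 2: pos2(id14) recv 59: fwd; pos3(id32) recv 17: drop; pos1(id17) recv 61: fwd
After round 2: 2 messages still in flight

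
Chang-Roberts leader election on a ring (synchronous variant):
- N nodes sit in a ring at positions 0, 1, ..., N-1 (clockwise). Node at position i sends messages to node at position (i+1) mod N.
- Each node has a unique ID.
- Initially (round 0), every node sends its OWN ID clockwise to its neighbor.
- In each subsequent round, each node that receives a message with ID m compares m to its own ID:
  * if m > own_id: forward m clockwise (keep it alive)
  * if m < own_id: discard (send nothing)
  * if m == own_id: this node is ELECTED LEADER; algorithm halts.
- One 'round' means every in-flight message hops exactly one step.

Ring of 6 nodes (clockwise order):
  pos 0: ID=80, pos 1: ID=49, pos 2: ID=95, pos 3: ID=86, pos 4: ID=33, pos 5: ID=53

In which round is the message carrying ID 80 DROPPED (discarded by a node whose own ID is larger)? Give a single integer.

Round 1: pos1(id49) recv 80: fwd; pos2(id95) recv 49: drop; pos3(id86) recv 95: fwd; pos4(id33) recv 86: fwd; pos5(id53) recv 33: drop; pos0(id80) recv 53: drop
Round 2: pos2(id95) recv 80: drop; pos4(id33) recv 95: fwd; pos5(id53) recv 86: fwd
Round 3: pos5(id53) recv 95: fwd; pos0(id80) recv 86: fwd
Round 4: pos0(id80) recv 95: fwd; pos1(id49) recv 86: fwd
Round 5: pos1(id49) recv 95: fwd; pos2(id95) recv 86: drop
Round 6: pos2(id95) recv 95: ELECTED
Message ID 80 originates at pos 0; dropped at pos 2 in round 2

Answer: 2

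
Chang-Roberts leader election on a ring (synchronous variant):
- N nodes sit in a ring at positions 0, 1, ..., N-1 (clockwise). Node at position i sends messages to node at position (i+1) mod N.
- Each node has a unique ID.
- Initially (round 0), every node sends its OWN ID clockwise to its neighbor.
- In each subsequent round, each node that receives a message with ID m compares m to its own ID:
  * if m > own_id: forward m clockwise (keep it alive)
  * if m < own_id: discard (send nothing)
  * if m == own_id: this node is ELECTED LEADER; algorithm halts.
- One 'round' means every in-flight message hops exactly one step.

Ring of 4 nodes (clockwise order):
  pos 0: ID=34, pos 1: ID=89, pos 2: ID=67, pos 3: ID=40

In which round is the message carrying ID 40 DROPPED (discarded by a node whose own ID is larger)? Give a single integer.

Round 1: pos1(id89) recv 34: drop; pos2(id67) recv 89: fwd; pos3(id40) recv 67: fwd; pos0(id34) recv 40: fwd
Round 2: pos3(id40) recv 89: fwd; pos0(id34) recv 67: fwd; pos1(id89) recv 40: drop
Round 3: pos0(id34) recv 89: fwd; pos1(id89) recv 67: drop
Round 4: pos1(id89) recv 89: ELECTED
Message ID 40 originates at pos 3; dropped at pos 1 in round 2

Answer: 2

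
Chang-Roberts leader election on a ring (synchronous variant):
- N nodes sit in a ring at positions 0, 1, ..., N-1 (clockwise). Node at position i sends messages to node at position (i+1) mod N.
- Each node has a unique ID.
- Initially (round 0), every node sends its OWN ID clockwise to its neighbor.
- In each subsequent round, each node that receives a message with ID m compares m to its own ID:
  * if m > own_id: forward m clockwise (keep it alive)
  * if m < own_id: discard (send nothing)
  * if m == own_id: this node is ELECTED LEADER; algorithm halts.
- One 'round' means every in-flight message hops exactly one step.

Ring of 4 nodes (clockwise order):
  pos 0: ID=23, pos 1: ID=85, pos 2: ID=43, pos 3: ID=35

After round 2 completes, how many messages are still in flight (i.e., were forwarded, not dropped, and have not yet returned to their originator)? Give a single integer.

Answer: 2

Derivation:
Round 1: pos1(id85) recv 23: drop; pos2(id43) recv 85: fwd; pos3(id35) recv 43: fwd; pos0(id23) recv 35: fwd
Round 2: pos3(id35) recv 85: fwd; pos0(id23) recv 43: fwd; pos1(id85) recv 35: drop
After round 2: 2 messages still in flight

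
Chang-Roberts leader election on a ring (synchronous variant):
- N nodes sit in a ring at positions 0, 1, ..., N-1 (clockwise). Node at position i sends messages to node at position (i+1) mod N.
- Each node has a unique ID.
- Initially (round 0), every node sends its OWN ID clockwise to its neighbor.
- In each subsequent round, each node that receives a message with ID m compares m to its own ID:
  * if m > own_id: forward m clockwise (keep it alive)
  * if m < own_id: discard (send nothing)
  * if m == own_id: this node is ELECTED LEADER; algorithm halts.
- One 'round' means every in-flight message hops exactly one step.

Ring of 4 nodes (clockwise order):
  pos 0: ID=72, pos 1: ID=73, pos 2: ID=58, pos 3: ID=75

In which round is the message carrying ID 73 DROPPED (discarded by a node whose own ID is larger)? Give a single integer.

Answer: 2

Derivation:
Round 1: pos1(id73) recv 72: drop; pos2(id58) recv 73: fwd; pos3(id75) recv 58: drop; pos0(id72) recv 75: fwd
Round 2: pos3(id75) recv 73: drop; pos1(id73) recv 75: fwd
Round 3: pos2(id58) recv 75: fwd
Round 4: pos3(id75) recv 75: ELECTED
Message ID 73 originates at pos 1; dropped at pos 3 in round 2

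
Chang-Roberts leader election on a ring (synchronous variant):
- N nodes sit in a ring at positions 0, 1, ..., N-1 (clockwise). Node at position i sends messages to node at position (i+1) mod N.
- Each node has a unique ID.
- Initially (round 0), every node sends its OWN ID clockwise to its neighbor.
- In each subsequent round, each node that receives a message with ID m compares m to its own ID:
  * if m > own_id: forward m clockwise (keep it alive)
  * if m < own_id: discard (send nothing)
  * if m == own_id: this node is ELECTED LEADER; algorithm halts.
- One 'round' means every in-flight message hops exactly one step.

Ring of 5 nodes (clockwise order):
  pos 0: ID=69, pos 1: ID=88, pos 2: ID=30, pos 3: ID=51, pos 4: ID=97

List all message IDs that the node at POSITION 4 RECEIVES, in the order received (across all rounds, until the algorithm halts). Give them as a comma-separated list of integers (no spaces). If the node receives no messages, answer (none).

Answer: 51,88,97

Derivation:
Round 1: pos1(id88) recv 69: drop; pos2(id30) recv 88: fwd; pos3(id51) recv 30: drop; pos4(id97) recv 51: drop; pos0(id69) recv 97: fwd
Round 2: pos3(id51) recv 88: fwd; pos1(id88) recv 97: fwd
Round 3: pos4(id97) recv 88: drop; pos2(id30) recv 97: fwd
Round 4: pos3(id51) recv 97: fwd
Round 5: pos4(id97) recv 97: ELECTED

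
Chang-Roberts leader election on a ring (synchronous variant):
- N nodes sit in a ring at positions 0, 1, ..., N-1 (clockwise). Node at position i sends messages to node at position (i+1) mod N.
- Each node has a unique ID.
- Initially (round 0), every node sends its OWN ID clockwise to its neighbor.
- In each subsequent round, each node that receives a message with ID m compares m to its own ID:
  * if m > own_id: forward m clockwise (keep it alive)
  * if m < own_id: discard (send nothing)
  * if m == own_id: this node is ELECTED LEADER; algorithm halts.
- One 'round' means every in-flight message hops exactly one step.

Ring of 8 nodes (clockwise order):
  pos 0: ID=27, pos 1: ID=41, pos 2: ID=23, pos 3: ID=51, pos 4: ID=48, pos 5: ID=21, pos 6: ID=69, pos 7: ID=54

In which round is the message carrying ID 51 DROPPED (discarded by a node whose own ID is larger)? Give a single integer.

Round 1: pos1(id41) recv 27: drop; pos2(id23) recv 41: fwd; pos3(id51) recv 23: drop; pos4(id48) recv 51: fwd; pos5(id21) recv 48: fwd; pos6(id69) recv 21: drop; pos7(id54) recv 69: fwd; pos0(id27) recv 54: fwd
Round 2: pos3(id51) recv 41: drop; pos5(id21) recv 51: fwd; pos6(id69) recv 48: drop; pos0(id27) recv 69: fwd; pos1(id41) recv 54: fwd
Round 3: pos6(id69) recv 51: drop; pos1(id41) recv 69: fwd; pos2(id23) recv 54: fwd
Round 4: pos2(id23) recv 69: fwd; pos3(id51) recv 54: fwd
Round 5: pos3(id51) recv 69: fwd; pos4(id48) recv 54: fwd
Round 6: pos4(id48) recv 69: fwd; pos5(id21) recv 54: fwd
Round 7: pos5(id21) recv 69: fwd; pos6(id69) recv 54: drop
Round 8: pos6(id69) recv 69: ELECTED
Message ID 51 originates at pos 3; dropped at pos 6 in round 3

Answer: 3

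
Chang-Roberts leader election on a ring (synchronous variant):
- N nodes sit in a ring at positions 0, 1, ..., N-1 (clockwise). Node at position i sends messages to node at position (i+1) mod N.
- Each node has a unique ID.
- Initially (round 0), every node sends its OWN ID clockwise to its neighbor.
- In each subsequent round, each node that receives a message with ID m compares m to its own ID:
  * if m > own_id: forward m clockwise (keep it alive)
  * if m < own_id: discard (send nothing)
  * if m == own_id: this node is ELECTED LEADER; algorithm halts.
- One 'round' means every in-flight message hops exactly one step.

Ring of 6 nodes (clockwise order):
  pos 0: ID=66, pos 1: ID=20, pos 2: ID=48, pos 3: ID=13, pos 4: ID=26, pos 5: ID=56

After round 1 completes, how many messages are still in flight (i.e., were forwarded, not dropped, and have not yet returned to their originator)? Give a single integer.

Round 1: pos1(id20) recv 66: fwd; pos2(id48) recv 20: drop; pos3(id13) recv 48: fwd; pos4(id26) recv 13: drop; pos5(id56) recv 26: drop; pos0(id66) recv 56: drop
After round 1: 2 messages still in flight

Answer: 2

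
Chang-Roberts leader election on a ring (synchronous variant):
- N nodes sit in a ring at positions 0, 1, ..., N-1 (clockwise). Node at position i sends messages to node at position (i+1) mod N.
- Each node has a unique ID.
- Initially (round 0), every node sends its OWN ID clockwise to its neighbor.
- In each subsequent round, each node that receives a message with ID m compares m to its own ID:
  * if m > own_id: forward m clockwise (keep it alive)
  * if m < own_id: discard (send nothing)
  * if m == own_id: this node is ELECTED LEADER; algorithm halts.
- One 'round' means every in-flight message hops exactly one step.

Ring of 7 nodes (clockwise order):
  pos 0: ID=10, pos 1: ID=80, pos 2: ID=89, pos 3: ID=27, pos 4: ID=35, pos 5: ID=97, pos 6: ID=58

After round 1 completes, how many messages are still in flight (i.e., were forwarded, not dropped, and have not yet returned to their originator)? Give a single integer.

Round 1: pos1(id80) recv 10: drop; pos2(id89) recv 80: drop; pos3(id27) recv 89: fwd; pos4(id35) recv 27: drop; pos5(id97) recv 35: drop; pos6(id58) recv 97: fwd; pos0(id10) recv 58: fwd
After round 1: 3 messages still in flight

Answer: 3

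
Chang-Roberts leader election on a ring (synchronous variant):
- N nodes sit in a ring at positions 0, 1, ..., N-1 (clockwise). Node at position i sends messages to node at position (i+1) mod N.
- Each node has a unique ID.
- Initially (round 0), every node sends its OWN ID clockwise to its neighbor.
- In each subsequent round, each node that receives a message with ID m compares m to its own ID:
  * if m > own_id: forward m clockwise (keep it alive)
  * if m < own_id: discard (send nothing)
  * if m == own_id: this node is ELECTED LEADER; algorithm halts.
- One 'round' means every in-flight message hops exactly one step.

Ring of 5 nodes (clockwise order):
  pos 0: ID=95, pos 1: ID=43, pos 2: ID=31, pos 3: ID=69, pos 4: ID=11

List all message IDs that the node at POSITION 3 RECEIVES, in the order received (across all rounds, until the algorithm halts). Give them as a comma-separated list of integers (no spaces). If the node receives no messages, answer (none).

Answer: 31,43,95

Derivation:
Round 1: pos1(id43) recv 95: fwd; pos2(id31) recv 43: fwd; pos3(id69) recv 31: drop; pos4(id11) recv 69: fwd; pos0(id95) recv 11: drop
Round 2: pos2(id31) recv 95: fwd; pos3(id69) recv 43: drop; pos0(id95) recv 69: drop
Round 3: pos3(id69) recv 95: fwd
Round 4: pos4(id11) recv 95: fwd
Round 5: pos0(id95) recv 95: ELECTED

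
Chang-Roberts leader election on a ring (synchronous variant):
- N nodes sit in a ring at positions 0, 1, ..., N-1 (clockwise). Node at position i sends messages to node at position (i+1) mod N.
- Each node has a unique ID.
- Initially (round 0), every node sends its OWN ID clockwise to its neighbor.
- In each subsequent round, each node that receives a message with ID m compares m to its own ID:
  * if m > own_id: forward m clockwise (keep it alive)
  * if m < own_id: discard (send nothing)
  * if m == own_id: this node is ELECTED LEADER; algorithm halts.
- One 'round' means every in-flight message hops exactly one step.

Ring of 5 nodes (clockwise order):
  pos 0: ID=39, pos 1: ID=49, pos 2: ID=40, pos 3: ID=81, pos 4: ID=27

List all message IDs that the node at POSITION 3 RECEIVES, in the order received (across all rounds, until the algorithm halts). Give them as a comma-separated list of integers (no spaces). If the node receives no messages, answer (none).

Answer: 40,49,81

Derivation:
Round 1: pos1(id49) recv 39: drop; pos2(id40) recv 49: fwd; pos3(id81) recv 40: drop; pos4(id27) recv 81: fwd; pos0(id39) recv 27: drop
Round 2: pos3(id81) recv 49: drop; pos0(id39) recv 81: fwd
Round 3: pos1(id49) recv 81: fwd
Round 4: pos2(id40) recv 81: fwd
Round 5: pos3(id81) recv 81: ELECTED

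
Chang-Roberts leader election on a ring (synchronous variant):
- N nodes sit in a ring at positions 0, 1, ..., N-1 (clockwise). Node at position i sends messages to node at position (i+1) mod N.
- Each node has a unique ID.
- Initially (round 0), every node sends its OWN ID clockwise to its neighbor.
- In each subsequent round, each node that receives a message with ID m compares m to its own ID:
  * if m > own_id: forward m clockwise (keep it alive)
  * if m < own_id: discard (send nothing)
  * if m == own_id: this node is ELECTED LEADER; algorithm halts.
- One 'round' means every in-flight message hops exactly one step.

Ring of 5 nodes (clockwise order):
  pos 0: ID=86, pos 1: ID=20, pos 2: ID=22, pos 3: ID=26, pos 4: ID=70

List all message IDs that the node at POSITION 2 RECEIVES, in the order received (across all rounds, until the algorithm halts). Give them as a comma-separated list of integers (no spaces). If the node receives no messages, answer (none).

Answer: 20,86

Derivation:
Round 1: pos1(id20) recv 86: fwd; pos2(id22) recv 20: drop; pos3(id26) recv 22: drop; pos4(id70) recv 26: drop; pos0(id86) recv 70: drop
Round 2: pos2(id22) recv 86: fwd
Round 3: pos3(id26) recv 86: fwd
Round 4: pos4(id70) recv 86: fwd
Round 5: pos0(id86) recv 86: ELECTED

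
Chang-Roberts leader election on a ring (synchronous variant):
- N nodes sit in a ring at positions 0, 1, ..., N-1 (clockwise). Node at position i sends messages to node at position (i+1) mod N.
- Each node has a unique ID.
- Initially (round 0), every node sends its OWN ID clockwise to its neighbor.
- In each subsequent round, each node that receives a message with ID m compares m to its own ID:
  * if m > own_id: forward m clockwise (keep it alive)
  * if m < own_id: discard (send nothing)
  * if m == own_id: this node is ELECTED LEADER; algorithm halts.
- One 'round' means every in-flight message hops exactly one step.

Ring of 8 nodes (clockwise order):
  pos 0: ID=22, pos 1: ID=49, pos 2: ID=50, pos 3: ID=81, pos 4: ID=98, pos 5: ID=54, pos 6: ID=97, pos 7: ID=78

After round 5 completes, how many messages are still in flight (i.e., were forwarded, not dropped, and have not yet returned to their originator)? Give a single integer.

Answer: 2

Derivation:
Round 1: pos1(id49) recv 22: drop; pos2(id50) recv 49: drop; pos3(id81) recv 50: drop; pos4(id98) recv 81: drop; pos5(id54) recv 98: fwd; pos6(id97) recv 54: drop; pos7(id78) recv 97: fwd; pos0(id22) recv 78: fwd
Round 2: pos6(id97) recv 98: fwd; pos0(id22) recv 97: fwd; pos1(id49) recv 78: fwd
Round 3: pos7(id78) recv 98: fwd; pos1(id49) recv 97: fwd; pos2(id50) recv 78: fwd
Round 4: pos0(id22) recv 98: fwd; pos2(id50) recv 97: fwd; pos3(id81) recv 78: drop
Round 5: pos1(id49) recv 98: fwd; pos3(id81) recv 97: fwd
After round 5: 2 messages still in flight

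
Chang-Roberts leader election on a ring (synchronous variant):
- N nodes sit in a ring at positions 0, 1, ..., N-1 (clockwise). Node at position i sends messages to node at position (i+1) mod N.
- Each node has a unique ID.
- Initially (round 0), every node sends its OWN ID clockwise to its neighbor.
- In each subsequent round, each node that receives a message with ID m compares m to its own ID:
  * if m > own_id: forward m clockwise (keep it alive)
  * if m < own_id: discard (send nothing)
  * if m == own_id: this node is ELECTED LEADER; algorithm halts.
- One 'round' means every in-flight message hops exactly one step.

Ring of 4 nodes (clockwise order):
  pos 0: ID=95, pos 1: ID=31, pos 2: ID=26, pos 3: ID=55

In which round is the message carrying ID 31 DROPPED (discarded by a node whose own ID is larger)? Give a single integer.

Round 1: pos1(id31) recv 95: fwd; pos2(id26) recv 31: fwd; pos3(id55) recv 26: drop; pos0(id95) recv 55: drop
Round 2: pos2(id26) recv 95: fwd; pos3(id55) recv 31: drop
Round 3: pos3(id55) recv 95: fwd
Round 4: pos0(id95) recv 95: ELECTED
Message ID 31 originates at pos 1; dropped at pos 3 in round 2

Answer: 2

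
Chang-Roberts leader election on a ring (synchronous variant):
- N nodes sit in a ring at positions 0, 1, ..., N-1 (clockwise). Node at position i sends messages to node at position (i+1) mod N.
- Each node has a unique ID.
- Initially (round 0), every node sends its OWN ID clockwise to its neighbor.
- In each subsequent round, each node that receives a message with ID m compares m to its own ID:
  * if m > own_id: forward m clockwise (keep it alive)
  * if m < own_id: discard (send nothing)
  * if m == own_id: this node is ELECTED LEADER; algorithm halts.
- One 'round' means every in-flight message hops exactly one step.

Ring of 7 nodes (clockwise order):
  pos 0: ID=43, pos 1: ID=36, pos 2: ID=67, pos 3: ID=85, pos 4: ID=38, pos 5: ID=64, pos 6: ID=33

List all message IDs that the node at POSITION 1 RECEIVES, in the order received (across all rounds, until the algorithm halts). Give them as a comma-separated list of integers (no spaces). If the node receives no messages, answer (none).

Answer: 43,64,85

Derivation:
Round 1: pos1(id36) recv 43: fwd; pos2(id67) recv 36: drop; pos3(id85) recv 67: drop; pos4(id38) recv 85: fwd; pos5(id64) recv 38: drop; pos6(id33) recv 64: fwd; pos0(id43) recv 33: drop
Round 2: pos2(id67) recv 43: drop; pos5(id64) recv 85: fwd; pos0(id43) recv 64: fwd
Round 3: pos6(id33) recv 85: fwd; pos1(id36) recv 64: fwd
Round 4: pos0(id43) recv 85: fwd; pos2(id67) recv 64: drop
Round 5: pos1(id36) recv 85: fwd
Round 6: pos2(id67) recv 85: fwd
Round 7: pos3(id85) recv 85: ELECTED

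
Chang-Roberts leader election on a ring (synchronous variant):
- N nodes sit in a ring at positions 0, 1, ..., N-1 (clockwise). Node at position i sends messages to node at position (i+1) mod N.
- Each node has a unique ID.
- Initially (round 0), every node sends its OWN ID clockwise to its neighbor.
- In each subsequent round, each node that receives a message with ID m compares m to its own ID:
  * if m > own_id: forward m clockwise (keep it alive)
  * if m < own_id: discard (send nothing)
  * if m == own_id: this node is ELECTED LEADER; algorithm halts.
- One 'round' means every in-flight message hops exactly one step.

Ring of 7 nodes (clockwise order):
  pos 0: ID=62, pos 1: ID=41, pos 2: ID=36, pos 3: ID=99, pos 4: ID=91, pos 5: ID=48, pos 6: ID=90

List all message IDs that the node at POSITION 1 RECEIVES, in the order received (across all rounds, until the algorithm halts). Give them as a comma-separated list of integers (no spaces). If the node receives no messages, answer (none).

Answer: 62,90,91,99

Derivation:
Round 1: pos1(id41) recv 62: fwd; pos2(id36) recv 41: fwd; pos3(id99) recv 36: drop; pos4(id91) recv 99: fwd; pos5(id48) recv 91: fwd; pos6(id90) recv 48: drop; pos0(id62) recv 90: fwd
Round 2: pos2(id36) recv 62: fwd; pos3(id99) recv 41: drop; pos5(id48) recv 99: fwd; pos6(id90) recv 91: fwd; pos1(id41) recv 90: fwd
Round 3: pos3(id99) recv 62: drop; pos6(id90) recv 99: fwd; pos0(id62) recv 91: fwd; pos2(id36) recv 90: fwd
Round 4: pos0(id62) recv 99: fwd; pos1(id41) recv 91: fwd; pos3(id99) recv 90: drop
Round 5: pos1(id41) recv 99: fwd; pos2(id36) recv 91: fwd
Round 6: pos2(id36) recv 99: fwd; pos3(id99) recv 91: drop
Round 7: pos3(id99) recv 99: ELECTED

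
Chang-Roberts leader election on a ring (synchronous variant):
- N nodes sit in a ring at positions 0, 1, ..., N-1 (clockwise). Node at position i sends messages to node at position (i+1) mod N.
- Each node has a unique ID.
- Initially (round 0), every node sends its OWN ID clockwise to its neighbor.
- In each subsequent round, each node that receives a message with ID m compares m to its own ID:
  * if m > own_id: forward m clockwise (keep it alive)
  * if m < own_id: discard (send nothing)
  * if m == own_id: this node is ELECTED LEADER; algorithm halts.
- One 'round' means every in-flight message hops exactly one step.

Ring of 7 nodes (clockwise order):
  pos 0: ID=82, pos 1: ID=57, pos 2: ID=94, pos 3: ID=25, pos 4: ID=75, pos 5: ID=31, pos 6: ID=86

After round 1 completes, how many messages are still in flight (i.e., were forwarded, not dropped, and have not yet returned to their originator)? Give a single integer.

Round 1: pos1(id57) recv 82: fwd; pos2(id94) recv 57: drop; pos3(id25) recv 94: fwd; pos4(id75) recv 25: drop; pos5(id31) recv 75: fwd; pos6(id86) recv 31: drop; pos0(id82) recv 86: fwd
After round 1: 4 messages still in flight

Answer: 4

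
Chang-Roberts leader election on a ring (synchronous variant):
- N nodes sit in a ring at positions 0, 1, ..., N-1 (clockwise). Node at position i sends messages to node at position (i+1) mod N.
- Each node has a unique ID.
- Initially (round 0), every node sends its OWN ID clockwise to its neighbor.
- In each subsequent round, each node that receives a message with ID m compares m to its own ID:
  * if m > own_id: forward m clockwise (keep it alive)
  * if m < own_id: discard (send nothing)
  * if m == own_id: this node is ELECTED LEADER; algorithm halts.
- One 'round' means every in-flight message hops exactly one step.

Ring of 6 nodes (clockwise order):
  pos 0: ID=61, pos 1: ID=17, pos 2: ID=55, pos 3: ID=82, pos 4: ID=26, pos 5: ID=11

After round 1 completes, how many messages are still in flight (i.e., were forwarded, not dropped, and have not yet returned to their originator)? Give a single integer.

Round 1: pos1(id17) recv 61: fwd; pos2(id55) recv 17: drop; pos3(id82) recv 55: drop; pos4(id26) recv 82: fwd; pos5(id11) recv 26: fwd; pos0(id61) recv 11: drop
After round 1: 3 messages still in flight

Answer: 3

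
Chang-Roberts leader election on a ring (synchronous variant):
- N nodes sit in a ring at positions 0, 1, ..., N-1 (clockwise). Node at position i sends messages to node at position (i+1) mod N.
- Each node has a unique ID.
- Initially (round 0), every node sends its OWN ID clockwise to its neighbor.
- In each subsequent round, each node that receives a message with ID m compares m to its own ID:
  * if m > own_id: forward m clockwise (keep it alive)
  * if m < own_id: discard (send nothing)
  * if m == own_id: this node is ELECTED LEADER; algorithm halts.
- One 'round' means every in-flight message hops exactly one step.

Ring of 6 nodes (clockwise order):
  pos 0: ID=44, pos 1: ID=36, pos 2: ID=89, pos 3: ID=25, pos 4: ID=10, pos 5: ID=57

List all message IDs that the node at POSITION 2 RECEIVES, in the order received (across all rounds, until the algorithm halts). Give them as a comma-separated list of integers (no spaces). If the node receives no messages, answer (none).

Answer: 36,44,57,89

Derivation:
Round 1: pos1(id36) recv 44: fwd; pos2(id89) recv 36: drop; pos3(id25) recv 89: fwd; pos4(id10) recv 25: fwd; pos5(id57) recv 10: drop; pos0(id44) recv 57: fwd
Round 2: pos2(id89) recv 44: drop; pos4(id10) recv 89: fwd; pos5(id57) recv 25: drop; pos1(id36) recv 57: fwd
Round 3: pos5(id57) recv 89: fwd; pos2(id89) recv 57: drop
Round 4: pos0(id44) recv 89: fwd
Round 5: pos1(id36) recv 89: fwd
Round 6: pos2(id89) recv 89: ELECTED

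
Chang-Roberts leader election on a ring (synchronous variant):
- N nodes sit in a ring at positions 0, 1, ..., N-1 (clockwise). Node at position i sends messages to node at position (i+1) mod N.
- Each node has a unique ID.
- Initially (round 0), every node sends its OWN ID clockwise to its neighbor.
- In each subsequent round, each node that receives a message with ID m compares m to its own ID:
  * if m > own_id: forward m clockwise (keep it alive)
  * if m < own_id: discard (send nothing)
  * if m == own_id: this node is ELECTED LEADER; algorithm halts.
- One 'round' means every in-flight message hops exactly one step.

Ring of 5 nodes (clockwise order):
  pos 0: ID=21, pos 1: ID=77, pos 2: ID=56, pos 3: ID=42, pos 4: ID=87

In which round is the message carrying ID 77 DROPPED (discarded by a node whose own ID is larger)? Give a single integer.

Answer: 3

Derivation:
Round 1: pos1(id77) recv 21: drop; pos2(id56) recv 77: fwd; pos3(id42) recv 56: fwd; pos4(id87) recv 42: drop; pos0(id21) recv 87: fwd
Round 2: pos3(id42) recv 77: fwd; pos4(id87) recv 56: drop; pos1(id77) recv 87: fwd
Round 3: pos4(id87) recv 77: drop; pos2(id56) recv 87: fwd
Round 4: pos3(id42) recv 87: fwd
Round 5: pos4(id87) recv 87: ELECTED
Message ID 77 originates at pos 1; dropped at pos 4 in round 3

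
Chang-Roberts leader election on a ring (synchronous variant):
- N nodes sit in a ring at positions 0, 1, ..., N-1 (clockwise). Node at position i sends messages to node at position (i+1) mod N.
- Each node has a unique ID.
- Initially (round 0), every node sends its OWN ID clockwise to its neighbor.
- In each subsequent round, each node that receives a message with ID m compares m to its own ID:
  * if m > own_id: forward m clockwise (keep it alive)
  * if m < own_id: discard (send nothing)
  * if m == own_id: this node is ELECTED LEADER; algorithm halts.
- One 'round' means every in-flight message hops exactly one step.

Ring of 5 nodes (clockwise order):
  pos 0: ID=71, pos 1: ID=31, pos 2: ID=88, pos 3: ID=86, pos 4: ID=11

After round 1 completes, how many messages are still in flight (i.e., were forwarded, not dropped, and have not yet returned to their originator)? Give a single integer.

Round 1: pos1(id31) recv 71: fwd; pos2(id88) recv 31: drop; pos3(id86) recv 88: fwd; pos4(id11) recv 86: fwd; pos0(id71) recv 11: drop
After round 1: 3 messages still in flight

Answer: 3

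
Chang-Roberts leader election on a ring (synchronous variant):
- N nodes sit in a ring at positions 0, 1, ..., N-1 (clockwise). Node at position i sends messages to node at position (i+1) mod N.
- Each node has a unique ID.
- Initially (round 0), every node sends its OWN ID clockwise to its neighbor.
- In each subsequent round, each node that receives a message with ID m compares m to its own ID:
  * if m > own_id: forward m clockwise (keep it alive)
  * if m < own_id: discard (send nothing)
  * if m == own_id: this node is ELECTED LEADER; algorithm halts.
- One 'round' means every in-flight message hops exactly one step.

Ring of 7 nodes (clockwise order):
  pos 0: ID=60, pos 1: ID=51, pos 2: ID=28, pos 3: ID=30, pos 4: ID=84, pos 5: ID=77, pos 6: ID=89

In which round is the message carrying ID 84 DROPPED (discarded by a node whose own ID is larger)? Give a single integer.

Round 1: pos1(id51) recv 60: fwd; pos2(id28) recv 51: fwd; pos3(id30) recv 28: drop; pos4(id84) recv 30: drop; pos5(id77) recv 84: fwd; pos6(id89) recv 77: drop; pos0(id60) recv 89: fwd
Round 2: pos2(id28) recv 60: fwd; pos3(id30) recv 51: fwd; pos6(id89) recv 84: drop; pos1(id51) recv 89: fwd
Round 3: pos3(id30) recv 60: fwd; pos4(id84) recv 51: drop; pos2(id28) recv 89: fwd
Round 4: pos4(id84) recv 60: drop; pos3(id30) recv 89: fwd
Round 5: pos4(id84) recv 89: fwd
Round 6: pos5(id77) recv 89: fwd
Round 7: pos6(id89) recv 89: ELECTED
Message ID 84 originates at pos 4; dropped at pos 6 in round 2

Answer: 2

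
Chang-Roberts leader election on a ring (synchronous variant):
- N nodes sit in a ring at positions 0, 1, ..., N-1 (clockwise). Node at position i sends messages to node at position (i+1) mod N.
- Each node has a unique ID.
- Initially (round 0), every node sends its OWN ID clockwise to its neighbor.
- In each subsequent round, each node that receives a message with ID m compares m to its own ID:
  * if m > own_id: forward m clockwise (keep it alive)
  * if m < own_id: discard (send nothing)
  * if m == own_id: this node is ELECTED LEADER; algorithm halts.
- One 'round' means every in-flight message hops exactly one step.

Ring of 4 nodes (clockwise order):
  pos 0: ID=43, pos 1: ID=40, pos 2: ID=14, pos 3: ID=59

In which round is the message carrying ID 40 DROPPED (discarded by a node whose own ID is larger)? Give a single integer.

Round 1: pos1(id40) recv 43: fwd; pos2(id14) recv 40: fwd; pos3(id59) recv 14: drop; pos0(id43) recv 59: fwd
Round 2: pos2(id14) recv 43: fwd; pos3(id59) recv 40: drop; pos1(id40) recv 59: fwd
Round 3: pos3(id59) recv 43: drop; pos2(id14) recv 59: fwd
Round 4: pos3(id59) recv 59: ELECTED
Message ID 40 originates at pos 1; dropped at pos 3 in round 2

Answer: 2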